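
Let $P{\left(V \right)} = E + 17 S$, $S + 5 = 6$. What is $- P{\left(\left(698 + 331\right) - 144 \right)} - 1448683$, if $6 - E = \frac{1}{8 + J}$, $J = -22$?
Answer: $- \frac{20281885}{14} \approx -1.4487 \cdot 10^{6}$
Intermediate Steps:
$S = 1$ ($S = -5 + 6 = 1$)
$E = \frac{85}{14}$ ($E = 6 - \frac{1}{8 - 22} = 6 - \frac{1}{-14} = 6 - - \frac{1}{14} = 6 + \frac{1}{14} = \frac{85}{14} \approx 6.0714$)
$P{\left(V \right)} = \frac{323}{14}$ ($P{\left(V \right)} = \frac{85}{14} + 17 \cdot 1 = \frac{85}{14} + 17 = \frac{323}{14}$)
$- P{\left(\left(698 + 331\right) - 144 \right)} - 1448683 = \left(-1\right) \frac{323}{14} - 1448683 = - \frac{323}{14} - 1448683 = - \frac{20281885}{14}$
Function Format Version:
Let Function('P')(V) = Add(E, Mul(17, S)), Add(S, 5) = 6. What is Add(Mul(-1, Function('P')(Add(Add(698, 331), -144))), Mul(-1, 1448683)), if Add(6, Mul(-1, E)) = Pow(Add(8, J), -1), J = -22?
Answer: Rational(-20281885, 14) ≈ -1.4487e+6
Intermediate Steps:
S = 1 (S = Add(-5, 6) = 1)
E = Rational(85, 14) (E = Add(6, Mul(-1, Pow(Add(8, -22), -1))) = Add(6, Mul(-1, Pow(-14, -1))) = Add(6, Mul(-1, Rational(-1, 14))) = Add(6, Rational(1, 14)) = Rational(85, 14) ≈ 6.0714)
Function('P')(V) = Rational(323, 14) (Function('P')(V) = Add(Rational(85, 14), Mul(17, 1)) = Add(Rational(85, 14), 17) = Rational(323, 14))
Add(Mul(-1, Function('P')(Add(Add(698, 331), -144))), Mul(-1, 1448683)) = Add(Mul(-1, Rational(323, 14)), Mul(-1, 1448683)) = Add(Rational(-323, 14), -1448683) = Rational(-20281885, 14)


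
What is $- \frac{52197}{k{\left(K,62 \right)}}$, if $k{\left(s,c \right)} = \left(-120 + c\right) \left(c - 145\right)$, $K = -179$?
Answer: $- \frac{52197}{4814} \approx -10.843$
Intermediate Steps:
$k{\left(s,c \right)} = \left(-145 + c\right) \left(-120 + c\right)$ ($k{\left(s,c \right)} = \left(-120 + c\right) \left(-145 + c\right) = \left(-145 + c\right) \left(-120 + c\right)$)
$- \frac{52197}{k{\left(K,62 \right)}} = - \frac{52197}{17400 + 62^{2} - 16430} = - \frac{52197}{17400 + 3844 - 16430} = - \frac{52197}{4814}$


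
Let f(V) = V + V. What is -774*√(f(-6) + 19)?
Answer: -774*√7 ≈ -2047.8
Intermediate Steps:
f(V) = 2*V
-774*√(f(-6) + 19) = -774*√(2*(-6) + 19) = -774*√(-12 + 19) = -774*√7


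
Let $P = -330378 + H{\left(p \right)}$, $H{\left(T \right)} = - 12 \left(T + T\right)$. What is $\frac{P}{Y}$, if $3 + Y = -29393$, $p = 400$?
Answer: $\frac{169989}{14698} \approx 11.565$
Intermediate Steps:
$Y = -29396$ ($Y = -3 - 29393 = -29396$)
$H{\left(T \right)} = - 24 T$ ($H{\left(T \right)} = - 12 \cdot 2 T = - 24 T$)
$P = -339978$ ($P = -330378 - 9600 = -339978$)
$\frac{P}{Y} = - \frac{339978}{-29396} = \left(-339978\right) \left(- \frac{1}{29396}\right) = \frac{169989}{14698}$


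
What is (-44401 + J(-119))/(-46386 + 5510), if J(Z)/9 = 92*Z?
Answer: 142933/40876 ≈ 3.4967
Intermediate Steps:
J(Z) = 828*Z (J(Z) = 9*(92*Z) = 828*Z)
(-44401 + J(-119))/(-46386 + 5510) = (-44401 + 828*(-119))/(-46386 + 5510) = (-44401 - 98532)/(-40876) = -142933*(-1/40876) = 142933/40876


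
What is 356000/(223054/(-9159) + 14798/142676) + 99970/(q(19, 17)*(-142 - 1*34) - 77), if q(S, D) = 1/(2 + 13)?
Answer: -333356770820347050/21088974677441 ≈ -15807.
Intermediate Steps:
q(S, D) = 1/15
356000/(223054/(-9159) + 14798/142676) + 99970/(q(19, 17)*(-142 - 1*34) - 77) = 356000/(223054/(-9159) + 14798/142676) + 99970/((-142 - 1*34)/15 - 77) = 356000/(223054*(-1/9159) + 14798*(1/142676)) + 99970/((-142 - 34)/15 - 77) = 356000/(-223054/9159 + 7399/71338) + 99970/((1/15)*(-176) - 77) = 356000/(-15844458811/653384742) + 99970/(-176/15 - 77) = 356000*(-653384742/15844458811) + 99970/(-1331/15) = -232604968152000/15844458811 + 99970*(-15/1331) = -232604968152000/15844458811 - 1499550/1331 = -333356770820347050/21088974677441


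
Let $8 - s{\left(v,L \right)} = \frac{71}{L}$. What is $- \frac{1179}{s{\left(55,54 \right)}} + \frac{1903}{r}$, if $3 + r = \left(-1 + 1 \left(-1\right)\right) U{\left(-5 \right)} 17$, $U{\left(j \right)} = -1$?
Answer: $- \frac{1286663}{11191} \approx -114.97$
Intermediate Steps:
$r = 31$ ($r = -3 + \left(-1 + 1 \left(-1\right)\right) \left(-1\right) 17 = -3 + \left(-1 - 1\right) \left(-1\right) 17 = -3 + \left(-2\right) \left(-1\right) 17 = -3 + 2 \cdot 17 = -3 + 34 = 31$)
$s{\left(v,L \right)} = 8 - \frac{71}{L}$
$- \frac{1179}{s{\left(55,54 \right)}} + \frac{1903}{r} = - \frac{1179}{8 - \frac{71}{54}} + \frac{1903}{31} = - \frac{1179}{\frac{361}{54}} + \frac{1903}{31} = \left(-1179\right) \frac{54}{361} + \frac{1903}{31} = - \frac{63666}{361} + \frac{1903}{31} = - \frac{1286663}{11191}$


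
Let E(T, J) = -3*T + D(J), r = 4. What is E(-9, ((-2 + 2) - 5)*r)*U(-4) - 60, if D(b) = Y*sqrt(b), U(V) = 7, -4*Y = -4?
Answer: 129 + 14*I*sqrt(5) ≈ 129.0 + 31.305*I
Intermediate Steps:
Y = 1 (Y = -1/4*(-4) = 1)
D(b) = sqrt(b) (D(b) = 1*sqrt(b) = sqrt(b))
E(T, J) = sqrt(J) - 3*T (E(T, J) = -3*T + sqrt(J) = sqrt(J) - 3*T)
E(-9, ((-2 + 2) - 5)*r)*U(-4) - 60 = (sqrt(((-2 + 2) - 5)*4) - 3*(-9))*7 - 60 = (sqrt((0 - 5)*4) + 27)*7 - 60 = (sqrt(-5*4) + 27)*7 - 60 = (sqrt(-20) + 27)*7 - 60 = (2*I*sqrt(5) + 27)*7 - 60 = (27 + 2*I*sqrt(5))*7 - 60 = (189 + 14*I*sqrt(5)) - 60 = 129 + 14*I*sqrt(5)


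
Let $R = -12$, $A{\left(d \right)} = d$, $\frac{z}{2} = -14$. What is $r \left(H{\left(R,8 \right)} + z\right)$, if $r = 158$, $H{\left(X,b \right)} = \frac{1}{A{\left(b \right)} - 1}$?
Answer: $- \frac{30810}{7} \approx -4401.4$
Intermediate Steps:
$z = -28$ ($z = 2 \left(-14\right) = -28$)
$H{\left(X,b \right)} = \frac{1}{-1 + b}$ ($H{\left(X,b \right)} = \frac{1}{b - 1} = \frac{1}{-1 + b}$)
$r \left(H{\left(R,8 \right)} + z\right) = 158 \left(\frac{1}{-1 + 8} - 28\right) = 158 \left(\frac{1}{7} - 28\right) = 158 \left(- \frac{195}{7}\right) = - \frac{30810}{7}$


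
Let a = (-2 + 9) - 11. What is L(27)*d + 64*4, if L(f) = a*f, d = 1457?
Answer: -157100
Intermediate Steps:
a = -4 (a = 7 - 11 = -4)
L(f) = -4*f
L(27)*d + 64*4 = -4*27*1457 + 64*4 = -108*1457 + 256 = -157356 + 256 = -157100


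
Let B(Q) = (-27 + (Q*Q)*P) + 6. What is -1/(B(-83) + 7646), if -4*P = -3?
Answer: -4/51167 ≈ -7.8175e-5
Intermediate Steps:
P = ¾ (P = -¼*(-3) = ¾ ≈ 0.75000)
B(Q) = -21 + 3*Q²/4 (B(Q) = (-27 + (Q*Q)*(¾)) + 6 = (-27 + Q²*(¾)) + 6 = (-27 + 3*Q²/4) + 6 = -21 + 3*Q²/4)
-1/(B(-83) + 7646) = -1/((-21 + (¾)*(-83)²) + 7646) = -1/((-21 + (¾)*6889) + 7646) = -1/((-21 + 20667/4) + 7646) = -1/(20583/4 + 7646) = -1/51167/4 = -1*4/51167 = -4/51167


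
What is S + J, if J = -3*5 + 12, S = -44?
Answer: -47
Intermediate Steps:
J = -3 (J = -15 + 12 = -3)
S + J = -44 - 3 = -47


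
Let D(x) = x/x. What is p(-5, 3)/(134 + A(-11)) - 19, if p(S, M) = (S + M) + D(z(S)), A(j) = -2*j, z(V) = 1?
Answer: -2965/156 ≈ -19.006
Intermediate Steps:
D(x) = 1
p(S, M) = 1 + M + S (p(S, M) = (S + M) + 1 = (M + S) + 1 = 1 + M + S)
p(-5, 3)/(134 + A(-11)) - 19 = (1 + 3 - 5)/(134 - 2*(-11)) - 19 = -1/(134 + 22) - 19 = -1/156 - 19 = -2965/156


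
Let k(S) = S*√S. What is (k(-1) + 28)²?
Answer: (28 - I)² ≈ 783.0 - 56.0*I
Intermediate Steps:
k(S) = S^(3/2)
(k(-1) + 28)² = ((-1)^(3/2) + 28)² = (-I + 28)² = (28 - I)²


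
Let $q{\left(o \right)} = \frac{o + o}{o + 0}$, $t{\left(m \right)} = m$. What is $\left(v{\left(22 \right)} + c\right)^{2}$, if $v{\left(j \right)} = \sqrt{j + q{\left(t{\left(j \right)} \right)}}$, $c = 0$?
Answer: $24$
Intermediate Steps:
$q{\left(o \right)} = 2$ ($q{\left(o \right)} = \frac{2 o}{o} = 2$)
$v{\left(j \right)} = \sqrt{2 + j}$ ($v{\left(j \right)} = \sqrt{j + 2} = \sqrt{2 + j}$)
$\left(v{\left(22 \right)} + c\right)^{2} = \left(\sqrt{2 + 22} + 0\right)^{2} = \left(\sqrt{24} + 0\right)^{2} = \left(2 \sqrt{6} + 0\right)^{2} = \left(2 \sqrt{6}\right)^{2} = 24$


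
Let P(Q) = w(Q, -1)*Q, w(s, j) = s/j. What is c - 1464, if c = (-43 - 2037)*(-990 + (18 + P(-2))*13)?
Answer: 1679176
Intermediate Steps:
P(Q) = -Q**2 (P(Q) = (Q/(-1))*Q = (Q*(-1))*Q = (-Q)*Q = -Q**2)
c = 1680640 (c = (-43 - 2037)*(-990 + (18 - 1*(-2)**2)*13) = -2080*(-990 + (18 - 1*4)*13) = -2080*(-990 + (18 - 4)*13) = -2080*(-990 + 14*13) = -2080*(-990 + 182) = -2080*(-808) = 1680640)
c - 1464 = 1680640 - 1464 = 1679176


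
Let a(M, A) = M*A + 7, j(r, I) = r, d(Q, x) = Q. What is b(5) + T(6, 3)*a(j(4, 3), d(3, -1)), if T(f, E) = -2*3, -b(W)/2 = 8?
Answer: -130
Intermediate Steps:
b(W) = -16 (b(W) = -2*8 = -16)
T(f, E) = -6
a(M, A) = 7 + A*M (a(M, A) = A*M + 7 = 7 + A*M)
b(5) + T(6, 3)*a(j(4, 3), d(3, -1)) = -16 - 6*(7 + 3*4) = -16 - 6*(7 + 12) = -16 - 6*19 = -16 - 114 = -130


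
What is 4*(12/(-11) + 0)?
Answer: -48/11 ≈ -4.3636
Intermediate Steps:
4*(12/(-11) + 0) = 4*(12*(-1/11) + 0) = 4*(-12/11 + 0) = 4*(-12/11) = -48/11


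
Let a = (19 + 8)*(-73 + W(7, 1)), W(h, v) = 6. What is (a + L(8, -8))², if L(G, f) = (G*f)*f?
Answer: 1682209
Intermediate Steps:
L(G, f) = G*f²
a = -1809 (a = (19 + 8)*(-73 + 6) = 27*(-67) = -1809)
(a + L(8, -8))² = (-1809 + 8*(-8)²)² = (-1809 + 8*64)² = (-1809 + 512)² = (-1297)² = 1682209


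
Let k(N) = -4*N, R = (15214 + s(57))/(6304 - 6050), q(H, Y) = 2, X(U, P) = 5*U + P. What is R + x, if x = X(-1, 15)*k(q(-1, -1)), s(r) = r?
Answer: -5049/254 ≈ -19.878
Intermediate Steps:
X(U, P) = P + 5*U
R = 15271/254 (R = (15214 + 57)/(6304 - 6050) = 15271/254 ≈ 60.122)
x = -80 (x = (15 + 5*(-1))*(-4*2) = (15 - 5)*(-8) = 10*(-8) = -80)
R + x = 15271/254 - 80 = -5049/254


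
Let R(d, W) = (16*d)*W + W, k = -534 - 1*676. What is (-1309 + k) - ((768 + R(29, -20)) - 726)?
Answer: 6739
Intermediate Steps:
k = -1210 (k = -534 - 676 = -1210)
R(d, W) = W + 16*W*d (R(d, W) = 16*W*d + W = W + 16*W*d)
(-1309 + k) - ((768 + R(29, -20)) - 726) = (-1309 - 1210) - ((768 - 20*(1 + 16*29)) - 726) = -2519 - ((768 - 20*(1 + 464)) - 726) = -2519 - ((768 - 20*465) - 726) = -2519 - ((768 - 9300) - 726) = -2519 - (-8532 - 726) = -2519 - 1*(-9258) = -2519 + 9258 = 6739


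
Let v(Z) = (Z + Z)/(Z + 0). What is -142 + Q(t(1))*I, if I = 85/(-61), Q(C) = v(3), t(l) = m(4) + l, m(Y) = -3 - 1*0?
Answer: -8832/61 ≈ -144.79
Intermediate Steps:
m(Y) = -3 (m(Y) = -3 + 0 = -3)
v(Z) = 2 (v(Z) = (2*Z)/Z = 2)
t(l) = -3 + l
Q(C) = 2
I = -85/61 (I = 85*(-1/61) = -85/61 ≈ -1.3934)
-142 + Q(t(1))*I = -142 + 2*(-85/61) = -142 - 170/61 = -8832/61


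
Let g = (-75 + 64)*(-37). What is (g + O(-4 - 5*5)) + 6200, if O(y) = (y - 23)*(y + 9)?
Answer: 7647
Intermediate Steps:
g = 407 (g = -11*(-37) = 407)
O(y) = (-23 + y)*(9 + y)
(g + O(-4 - 5*5)) + 6200 = (407 + (-207 + (-4 - 5*5)² - 14*(-4 - 5*5))) + 6200 = (407 + (-207 + (-4 - 25)² - 14*(-4 - 25))) + 6200 = (407 + (-207 + (-29)² - 14*(-29))) + 6200 = (407 + (-207 + 841 + 406)) + 6200 = (407 + 1040) + 6200 = 1447 + 6200 = 7647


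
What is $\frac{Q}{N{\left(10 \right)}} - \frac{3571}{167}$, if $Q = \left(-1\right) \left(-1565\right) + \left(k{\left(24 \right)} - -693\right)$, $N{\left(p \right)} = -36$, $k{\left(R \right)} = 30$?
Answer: $- \frac{127663}{1503} \approx -84.939$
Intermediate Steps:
$Q = 2288$ ($Q = \left(-1\right) \left(-1565\right) + \left(30 - -693\right) = 1565 + \left(30 + 693\right) = 1565 + 723 = 2288$)
$\frac{Q}{N{\left(10 \right)}} - \frac{3571}{167} = \frac{2288}{-36} - \frac{3571}{167} = 2288 \left(- \frac{1}{36}\right) - \frac{3571}{167} = - \frac{572}{9} - \frac{3571}{167} = - \frac{127663}{1503}$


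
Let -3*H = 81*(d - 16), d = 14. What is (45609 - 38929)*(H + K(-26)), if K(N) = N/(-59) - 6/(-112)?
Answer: 150340915/413 ≈ 3.6402e+5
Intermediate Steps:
K(N) = 3/56 - N/59 (K(N) = N*(-1/59) - 6*(-1/112) = -N/59 + 3/56 = 3/56 - N/59)
H = 54 (H = -27*(14 - 16) = -27*(-2) = -⅓*(-162) = 54)
(45609 - 38929)*(H + K(-26)) = (45609 - 38929)*(54 + (3/56 - 1/59*(-26))) = 6680*(54 + (3/56 + 26/59)) = 6680*(54 + 1633/3304) = 6680*(180049/3304) = 150340915/413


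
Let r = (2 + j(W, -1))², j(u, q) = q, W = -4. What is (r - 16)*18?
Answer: -270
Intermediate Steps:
r = 1 (r = (2 - 1)² = 1² = 1)
(r - 16)*18 = (1 - 16)*18 = -15*18 = -270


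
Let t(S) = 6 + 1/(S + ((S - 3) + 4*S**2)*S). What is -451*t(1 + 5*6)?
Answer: -324890929/120063 ≈ -2706.0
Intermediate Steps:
t(S) = 6 + 1/(S + S*(-3 + S + 4*S**2)) (t(S) = 6 + 1/(S + ((-3 + S) + 4*S**2)*S) = 6 + 1/(S + (-3 + S + 4*S**2)*S) = 6 + 1/(S + S*(-3 + S + 4*S**2)))
-451*t(1 + 5*6) = -451*(1 - 12*(1 + 5*6) + 6*(1 + 5*6)**2 + 24*(1 + 5*6)**3)/((1 + 5*6)*(-2 + (1 + 5*6) + 4*(1 + 5*6)**2)) = -451*(1 - 12*(1 + 30) + 6*(1 + 30)**2 + 24*(1 + 30)**3)/((1 + 30)*(-2 + (1 + 30) + 4*(1 + 30)**2)) = -451*(1 - 12*31 + 6*31**2 + 24*31**3)/(31*(-2 + 31 + 4*31**2)) = -451*(1 - 372 + 6*961 + 24*29791)/(31*(-2 + 31 + 4*961)) = -451*(1 - 372 + 5766 + 714984)/(31*(-2 + 31 + 3844)) = -451*720379/(31*3873) = -451*720379/120063 = -324890929/120063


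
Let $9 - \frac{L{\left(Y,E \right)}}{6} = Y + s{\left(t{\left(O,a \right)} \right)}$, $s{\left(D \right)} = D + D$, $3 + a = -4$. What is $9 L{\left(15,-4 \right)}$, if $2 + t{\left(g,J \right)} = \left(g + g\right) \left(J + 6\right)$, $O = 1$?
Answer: $108$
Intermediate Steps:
$a = -7$ ($a = -3 - 4 = -7$)
$t{\left(g,J \right)} = -2 + 2 g \left(6 + J\right)$ ($t{\left(g,J \right)} = -2 + \left(g + g\right) \left(J + 6\right) = -2 + 2 g \left(6 + J\right)$)
$s{\left(D \right)} = 2 D$
$L{\left(Y,E \right)} = 102 - 6 Y$ ($L{\left(Y,E \right)} = 54 - 6 \left(Y + 2 \left(-2 + 12 \cdot 1 + 2 \left(-7\right) 1\right)\right) = 54 - 6 \left(Y + 2 \left(-2 + 12 - 14\right)\right) = 54 - 6 \left(Y + 2 \left(-4\right)\right) = 54 - 6 \left(Y - 8\right) = 54 - 6 \left(-8 + Y\right) = 54 - \left(-48 + 6 Y\right) = 102 - 6 Y$)
$9 L{\left(15,-4 \right)} = 9 \left(102 - 90\right) = 9 \cdot 12 = 108$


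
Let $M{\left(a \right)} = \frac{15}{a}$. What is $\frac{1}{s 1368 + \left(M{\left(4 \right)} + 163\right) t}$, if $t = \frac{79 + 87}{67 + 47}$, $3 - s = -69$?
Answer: $\frac{228}{22512449} \approx 1.0128 \cdot 10^{-5}$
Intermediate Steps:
$s = 72$ ($s = 3 - -69 = 3 + 69 = 72$)
$t = \frac{83}{57}$ ($t = \frac{166}{114} = 166 \cdot \frac{1}{114} = \frac{83}{57} \approx 1.4561$)
$\frac{1}{s 1368 + \left(M{\left(4 \right)} + 163\right) t} = \frac{1}{72 \cdot 1368 + \left(\frac{15}{4} + 163\right) \frac{83}{57}} = \frac{1}{98496 + \left(15 \cdot \frac{1}{4} + 163\right) \frac{83}{57}} = \frac{1}{98496 + \left(\frac{15}{4} + 163\right) \frac{83}{57}} = \frac{1}{98496 + \frac{667}{4} \cdot \frac{83}{57}} = \frac{1}{98496 + \frac{55361}{228}} = \frac{1}{\frac{22512449}{228}} = \frac{228}{22512449}$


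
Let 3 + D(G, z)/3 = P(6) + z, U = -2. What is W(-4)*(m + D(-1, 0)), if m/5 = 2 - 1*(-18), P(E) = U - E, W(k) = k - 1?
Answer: -335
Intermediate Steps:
W(k) = -1 + k
P(E) = -2 - E
m = 100 (m = 5*(2 - 1*(-18)) = 5*(2 + 18) = 5*20 = 100)
D(G, z) = -33 + 3*z (D(G, z) = -9 + 3*((-2 - 1*6) + z) = -9 + 3*((-2 - 6) + z) = -9 + 3*(-8 + z) = -9 + (-24 + 3*z) = -33 + 3*z)
W(-4)*(m + D(-1, 0)) = (-1 - 4)*(100 + (-33 + 3*0)) = -5*(100 + (-33 + 0)) = -5*(100 - 33) = -5*67 = -335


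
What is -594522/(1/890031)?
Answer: -529143010182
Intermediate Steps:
-594522/(1/890031) = -594522/1/890031 = -594522*890031 = -529143010182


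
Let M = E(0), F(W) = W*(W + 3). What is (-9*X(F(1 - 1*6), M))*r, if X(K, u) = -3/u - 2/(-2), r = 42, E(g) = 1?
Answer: 756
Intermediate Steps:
F(W) = W*(3 + W)
M = 1
X(K, u) = 1 - 3/u (X(K, u) = -3/u - 2*(-1/2) = -3/u + 1 = 1 - 3/u)
(-9*X(F(1 - 1*6), M))*r = -9*(-3 + 1)/1*42 = -9*(-2)*42 = 18*42 = 756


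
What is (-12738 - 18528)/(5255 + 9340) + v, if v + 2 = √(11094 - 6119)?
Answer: -20152/4865 + 5*√199 ≈ 66.391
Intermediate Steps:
v = -2 + 5*√199 (v = -2 + √(11094 - 6119) = -2 + √4975 = -2 + 5*√199 ≈ 68.534)
(-12738 - 18528)/(5255 + 9340) + v = (-12738 - 18528)/(5255 + 9340) + (-2 + 5*√199) = -31266/14595 + (-2 + 5*√199) = -31266*1/14595 + (-2 + 5*√199) = -10422/4865 + (-2 + 5*√199) = -20152/4865 + 5*√199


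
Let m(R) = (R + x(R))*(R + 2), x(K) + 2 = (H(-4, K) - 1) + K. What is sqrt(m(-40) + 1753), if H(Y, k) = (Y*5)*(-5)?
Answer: 3*sqrt(123) ≈ 33.272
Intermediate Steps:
H(Y, k) = -25*Y (H(Y, k) = (5*Y)*(-5) = -25*Y)
x(K) = 97 + K (x(K) = -2 + ((-25*(-4) - 1) + K) = -2 + ((100 - 1) + K) = -2 + (99 + K) = 97 + K)
m(R) = (2 + R)*(97 + 2*R) (m(R) = (R + (97 + R))*(R + 2) = (97 + 2*R)*(2 + R) = (2 + R)*(97 + 2*R))
sqrt(m(-40) + 1753) = sqrt((194 + 2*(-40)**2 + 101*(-40)) + 1753) = sqrt((194 + 2*1600 - 4040) + 1753) = sqrt((194 + 3200 - 4040) + 1753) = sqrt(-646 + 1753) = sqrt(1107) = 3*sqrt(123)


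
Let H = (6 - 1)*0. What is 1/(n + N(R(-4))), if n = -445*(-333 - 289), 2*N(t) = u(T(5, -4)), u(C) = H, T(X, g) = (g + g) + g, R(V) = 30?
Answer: 1/276790 ≈ 3.6128e-6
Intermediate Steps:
H = 0 (H = 5*0 = 0)
T(X, g) = 3*g (T(X, g) = 2*g + g = 3*g)
u(C) = 0
N(t) = 0 (N(t) = (½)*0 = 0)
n = 276790 (n = -445*(-622) = 276790)
1/(n + N(R(-4))) = 1/(276790 + 0) = 1/276790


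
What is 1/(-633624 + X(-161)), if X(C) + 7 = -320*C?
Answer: -1/582111 ≈ -1.7179e-6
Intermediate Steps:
X(C) = -7 - 320*C
1/(-633624 + X(-161)) = 1/(-633624 + (-7 - 320*(-161))) = 1/(-633624 + (-7 + 51520)) = 1/(-633624 + 51513) = 1/(-582111) = -1/582111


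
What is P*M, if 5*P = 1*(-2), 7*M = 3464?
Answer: -6928/35 ≈ -197.94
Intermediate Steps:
M = 3464/7 (M = (⅐)*3464 = 3464/7 ≈ 494.86)
P = -⅖ (P = (1*(-2))/5 = (⅕)*(-2) = -⅖ ≈ -0.40000)
P*M = -⅖*3464/7 = -6928/35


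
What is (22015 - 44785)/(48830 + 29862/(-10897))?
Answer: -124062345/266035324 ≈ -0.46634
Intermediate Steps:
(22015 - 44785)/(48830 + 29862/(-10897)) = -22770/(48830 + 29862*(-1/10897)) = -22770/(48830 - 29862/10897) = -22770/532070648/10897 = -22770*10897/532070648 = -124062345/266035324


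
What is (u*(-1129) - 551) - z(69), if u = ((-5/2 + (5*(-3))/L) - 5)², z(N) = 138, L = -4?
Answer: -265049/16 ≈ -16566.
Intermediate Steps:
u = 225/16 (u = ((-5/2 + (5*(-3))/(-4)) - 5)² = ((-5*½ - 15*(-¼)) - 5)² = ((-5/2 + 15/4) - 5)² = (5/4 - 5)² = (-15/4)² = 225/16 ≈ 14.063)
(u*(-1129) - 551) - z(69) = ((225/16)*(-1129) - 551) - 1*138 = (-254025/16 - 551) - 138 = -262841/16 - 138 = -265049/16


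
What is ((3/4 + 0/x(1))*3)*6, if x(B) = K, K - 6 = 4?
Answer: 27/2 ≈ 13.500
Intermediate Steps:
K = 10 (K = 6 + 4 = 10)
x(B) = 10
((3/4 + 0/x(1))*3)*6 = ((3/4 + 0/10)*3)*6 = ((3*(¼) + 0*(⅒))*3)*6 = ((¾ + 0)*3)*6 = ((¾)*3)*6 = (9/4)*6 = 27/2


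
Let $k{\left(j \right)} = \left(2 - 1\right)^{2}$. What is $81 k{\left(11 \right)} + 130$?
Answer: $211$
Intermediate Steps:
$k{\left(j \right)} = 1$ ($k{\left(j \right)} = 1^{2} = 1$)
$81 k{\left(11 \right)} + 130 = 81 \cdot 1 + 130 = 81 + 130 = 211$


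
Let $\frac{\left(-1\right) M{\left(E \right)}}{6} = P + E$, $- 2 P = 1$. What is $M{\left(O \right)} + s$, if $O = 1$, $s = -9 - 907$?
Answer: $-919$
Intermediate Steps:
$P = - \frac{1}{2}$ ($P = \left(- \frac{1}{2}\right) 1 = - \frac{1}{2} \approx -0.5$)
$s = -916$ ($s = -9 - 907 = -916$)
$M{\left(E \right)} = 3 - 6 E$ ($M{\left(E \right)} = - 6 \left(- \frac{1}{2} + E\right) = 3 - 6 E$)
$M{\left(O \right)} + s = \left(3 - 6\right) - 916 = -3 - 916 = -919$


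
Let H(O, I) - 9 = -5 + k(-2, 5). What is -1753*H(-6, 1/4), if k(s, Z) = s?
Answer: -3506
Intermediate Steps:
H(O, I) = 2 (H(O, I) = 9 + (-5 - 2) = 9 - 7 = 2)
-1753*H(-6, 1/4) = -1753*2 = -3506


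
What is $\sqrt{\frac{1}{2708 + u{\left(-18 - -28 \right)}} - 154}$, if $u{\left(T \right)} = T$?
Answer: $\frac{i \sqrt{126408442}}{906} \approx 12.41 i$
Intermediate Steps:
$\sqrt{\frac{1}{2708 + u{\left(-18 - -28 \right)}} - 154} = \sqrt{\frac{1}{2708 - -10} - 154} = \sqrt{\frac{1}{2708 + \left(-18 + 28\right)} - 154} = \sqrt{\frac{1}{2708 + 10} - 154} = \sqrt{\frac{1}{2718} - 154} = \sqrt{- \frac{418571}{2718}} = \frac{i \sqrt{126408442}}{906}$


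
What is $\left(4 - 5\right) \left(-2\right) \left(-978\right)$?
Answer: $-1956$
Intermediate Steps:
$\left(4 - 5\right) \left(-2\right) \left(-978\right) = \left(-1\right) \left(-2\right) \left(-978\right) = 2 \left(-978\right) = -1956$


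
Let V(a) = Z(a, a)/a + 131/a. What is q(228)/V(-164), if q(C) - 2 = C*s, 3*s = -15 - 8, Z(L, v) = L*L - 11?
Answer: 35793/3377 ≈ 10.599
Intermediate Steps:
Z(L, v) = -11 + L**2 (Z(L, v) = L**2 - 11 = -11 + L**2)
s = -23/3 (s = (-15 - 8)/3 = (1/3)*(-23) = -23/3 ≈ -7.6667)
q(C) = 2 - 23*C/3 (q(C) = 2 + C*(-23/3) = 2 - 23*C/3)
V(a) = 131/a + (-11 + a**2)/a (V(a) = (-11 + a**2)/a + 131/a = 131/a + (-11 + a**2)/a)
q(228)/V(-164) = (2 - 23/3*228)/(-164 + 120/(-164)) = (2 - 1748)/(-164 + 120*(-1/164)) = -1746/(-164 - 30/41) = -1746/(-6754/41) = -1746*(-41/6754) = 35793/3377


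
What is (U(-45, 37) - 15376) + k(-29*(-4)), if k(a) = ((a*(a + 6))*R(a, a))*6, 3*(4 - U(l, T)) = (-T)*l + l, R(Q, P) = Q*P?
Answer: 1142559960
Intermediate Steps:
R(Q, P) = P*Q
U(l, T) = 4 - l/3 + T*l/3 (U(l, T) = 4 - ((-T)*l + l)/3 = 4 - (-T*l + l)/3 = 4 - (l - T*l)/3 = 4 + (-l/3 + T*l/3) = 4 - l/3 + T*l/3)
k(a) = 6*a³*(6 + a) (k(a) = ((a*(a + 6))*(a*a))*6 = ((a*(6 + a))*a²)*6 = (a³*(6 + a))*6 = 6*a³*(6 + a))
(U(-45, 37) - 15376) + k(-29*(-4)) = ((4 - ⅓*(-45) + (⅓)*37*(-45)) - 15376) + 6*(-29*(-4))³*(6 - 29*(-4)) = ((4 + 15 - 555) - 15376) + 6*116³*(6 + 116) = (-536 - 15376) + 6*1560896*122 = -15912 + 1142575872 = 1142559960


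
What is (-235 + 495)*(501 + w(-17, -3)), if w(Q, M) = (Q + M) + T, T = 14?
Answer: 128700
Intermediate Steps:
w(Q, M) = 14 + M + Q (w(Q, M) = (Q + M) + 14 = (M + Q) + 14 = 14 + M + Q)
(-235 + 495)*(501 + w(-17, -3)) = (-235 + 495)*(501 + (14 - 3 - 17)) = 260*(501 - 6) = 260*495 = 128700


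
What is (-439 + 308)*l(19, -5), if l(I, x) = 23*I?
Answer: -57247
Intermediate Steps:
(-439 + 308)*l(19, -5) = (-439 + 308)*(23*19) = -131*437 = -57247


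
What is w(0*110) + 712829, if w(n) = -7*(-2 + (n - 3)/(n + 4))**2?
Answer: 11404417/16 ≈ 7.1278e+5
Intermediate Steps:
w(n) = -7*(-2 + (-3 + n)/(4 + n))**2
w(0*110) + 712829 = -7*(11 + 0*110)**2/(4 + 0*110)**2 + 712829 = -7*(11 + 0)**2/(4 + 0)**2 + 712829 = -7*11**2/4**2 + 712829 = -7*1/16*121 + 712829 = -847/16 + 712829 = 11404417/16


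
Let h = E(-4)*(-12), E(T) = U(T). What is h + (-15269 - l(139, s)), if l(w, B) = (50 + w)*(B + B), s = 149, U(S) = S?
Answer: -71543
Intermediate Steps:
E(T) = T
l(w, B) = 2*B*(50 + w) (l(w, B) = (50 + w)*(2*B) = 2*B*(50 + w))
h = 48 (h = -4*(-12) = 48)
h + (-15269 - l(139, s)) = 48 + (-15269 - 2*149*(50 + 139)) = 48 + (-15269 - 2*149*189) = 48 + (-15269 - 1*56322) = 48 + (-15269 - 56322) = 48 - 71591 = -71543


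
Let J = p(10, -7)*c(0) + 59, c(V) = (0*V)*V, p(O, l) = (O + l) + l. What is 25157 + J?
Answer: 25216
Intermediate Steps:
p(O, l) = O + 2*l
c(V) = 0 (c(V) = 0*V = 0)
J = 59 (J = (10 + 2*(-7))*0 + 59 = (10 - 14)*0 + 59 = -4*0 + 59 = 0 + 59 = 59)
25157 + J = 25157 + 59 = 25216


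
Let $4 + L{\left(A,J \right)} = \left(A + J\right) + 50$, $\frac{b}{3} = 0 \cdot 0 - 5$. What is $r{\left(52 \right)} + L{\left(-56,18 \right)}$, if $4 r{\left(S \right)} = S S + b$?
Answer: $\frac{2721}{4} \approx 680.25$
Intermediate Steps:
$b = -15$ ($b = 3 \left(0 \cdot 0 - 5\right) = 3 \left(0 - 5\right) = 3 \left(-5\right) = -15$)
$r{\left(S \right)} = - \frac{15}{4} + \frac{S^{2}}{4}$ ($r{\left(S \right)} = \frac{S S - 15}{4} = \frac{S^{2} - 15}{4} = \frac{-15 + S^{2}}{4} = - \frac{15}{4} + \frac{S^{2}}{4}$)
$L{\left(A,J \right)} = 46 + A + J$ ($L{\left(A,J \right)} = -4 + \left(\left(A + J\right) + 50\right) = -4 + \left(50 + A + J\right) = 46 + A + J$)
$r{\left(52 \right)} + L{\left(-56,18 \right)} = \left(- \frac{15}{4} + \frac{52^{2}}{4}\right) + \left(46 - 56 + 18\right) = \left(- \frac{15}{4} + \frac{1}{4} \cdot 2704\right) + 8 = \left(- \frac{15}{4} + 676\right) + 8 = \frac{2689}{4} + 8 = \frac{2721}{4}$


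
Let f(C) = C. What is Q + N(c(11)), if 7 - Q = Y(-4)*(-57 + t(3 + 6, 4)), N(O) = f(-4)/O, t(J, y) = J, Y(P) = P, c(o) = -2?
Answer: -183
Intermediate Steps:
N(O) = -4/O
Q = -185 (Q = 7 - (-4)*(-57 + (3 + 6)) = 7 - (-4)*(-57 + 9) = 7 - (-4)*(-48) = 7 - 1*192 = 7 - 192 = -185)
Q + N(c(11)) = -185 - 4/(-2) = -185 - 4*(-½) = -185 + 2 = -183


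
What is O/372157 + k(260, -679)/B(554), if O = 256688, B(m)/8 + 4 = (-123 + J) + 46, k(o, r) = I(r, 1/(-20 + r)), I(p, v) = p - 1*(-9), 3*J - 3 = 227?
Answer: 387365561/19352164 ≈ 20.017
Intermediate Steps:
J = 230/3 (J = 1 + (⅓)*227 = 1 + 227/3 = 230/3 ≈ 76.667)
I(p, v) = 9 + p (I(p, v) = p + 9 = 9 + p)
k(o, r) = 9 + r
B(m) = -104/3 (B(m) = -32 + 8*((-123 + 230/3) + 46) = -32 + 8*(-139/3 + 46) = -32 + 8*(-⅓) = -32 - 8/3 = -104/3)
O/372157 + k(260, -679)/B(554) = 256688/372157 + (9 - 679)/(-104/3) = 256688*(1/372157) - 670*(-3/104) = 256688/372157 + 1005/52 = 387365561/19352164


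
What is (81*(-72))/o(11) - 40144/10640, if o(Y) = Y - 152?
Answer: 1174837/31255 ≈ 37.589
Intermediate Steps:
o(Y) = -152 + Y
(81*(-72))/o(11) - 40144/10640 = (81*(-72))/(-152 + 11) - 40144/10640 = -5832/(-141) - 40144*1/10640 = -5832*(-1/141) - 2509/665 = 1944/47 - 2509/665 = 1174837/31255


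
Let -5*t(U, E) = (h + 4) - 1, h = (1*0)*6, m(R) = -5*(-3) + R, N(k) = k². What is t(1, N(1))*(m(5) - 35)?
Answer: 9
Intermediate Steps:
m(R) = 15 + R
h = 0 (h = 0*6 = 0)
t(U, E) = -⅗ (t(U, E) = -((0 + 4) - 1)/5 = -(4 - 1)/5 = -⅕*3 = -⅗)
t(1, N(1))*(m(5) - 35) = -3*((15 + 5) - 35)/5 = -3*(20 - 35)/5 = -⅗*(-15) = 9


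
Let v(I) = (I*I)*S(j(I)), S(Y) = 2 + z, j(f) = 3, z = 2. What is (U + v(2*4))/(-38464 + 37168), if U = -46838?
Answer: 23291/648 ≈ 35.943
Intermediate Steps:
S(Y) = 4 (S(Y) = 2 + 2 = 4)
v(I) = 4*I² (v(I) = (I*I)*4 = I²*4 = 4*I²)
(U + v(2*4))/(-38464 + 37168) = (-46838 + 4*(2*4)²)/(-38464 + 37168) = (-46838 + 4*8²)/(-1296) = (-46838 + 4*64)*(-1/1296) = (-46838 + 256)*(-1/1296) = -46582*(-1/1296) = 23291/648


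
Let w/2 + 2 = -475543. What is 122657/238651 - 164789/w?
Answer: 22283557967/32425511370 ≈ 0.68722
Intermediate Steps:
w = -951090 (w = -4 + 2*(-475543) = -4 - 951086 = -951090)
122657/238651 - 164789/w = 122657/238651 - 164789/(-951090) = 122657*(1/238651) - 164789*(-1/951090) = 122657/238651 + 164789/951090 = 22283557967/32425511370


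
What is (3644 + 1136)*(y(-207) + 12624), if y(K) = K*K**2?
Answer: -42337028820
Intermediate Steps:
y(K) = K**3
(3644 + 1136)*(y(-207) + 12624) = (3644 + 1136)*((-207)**3 + 12624) = 4780*(-8869743 + 12624) = 4780*(-8857119) = -42337028820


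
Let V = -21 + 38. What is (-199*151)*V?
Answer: -510833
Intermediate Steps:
V = 17
(-199*151)*V = -199*151*17 = -30049*17 = -510833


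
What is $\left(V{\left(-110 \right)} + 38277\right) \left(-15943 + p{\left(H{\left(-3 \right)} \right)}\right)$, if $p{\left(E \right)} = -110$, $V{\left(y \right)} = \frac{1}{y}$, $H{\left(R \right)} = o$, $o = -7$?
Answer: $- \frac{67590658857}{110} \approx -6.1446 \cdot 10^{8}$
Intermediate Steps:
$H{\left(R \right)} = -7$
$\left(V{\left(-110 \right)} + 38277\right) \left(-15943 + p{\left(H{\left(-3 \right)} \right)}\right) = \left(\frac{1}{-110} + 38277\right) \left(-15943 - 110\right) = \left(- \frac{1}{110} + 38277\right) \left(-16053\right) = \frac{4210469}{110} \left(-16053\right) = - \frac{67590658857}{110}$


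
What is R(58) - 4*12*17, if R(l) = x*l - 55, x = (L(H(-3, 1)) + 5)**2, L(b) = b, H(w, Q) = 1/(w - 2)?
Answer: 11633/25 ≈ 465.32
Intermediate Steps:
H(w, Q) = 1/(-2 + w)
x = 576/25 (x = (1/(-2 - 3) + 5)**2 = (1/(-5) + 5)**2 = (-1/5 + 5)**2 = (24/5)**2 = 576/25 ≈ 23.040)
R(l) = -55 + 576*l/25 (R(l) = 576*l/25 - 55 = -55 + 576*l/25)
R(58) - 4*12*17 = (-55 + (576/25)*58) - 4*12*17 = (-55 + 33408/25) - 48*17 = 32033/25 - 1*816 = 32033/25 - 816 = 11633/25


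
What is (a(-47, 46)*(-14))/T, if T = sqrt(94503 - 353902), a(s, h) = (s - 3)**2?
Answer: 5000*I*sqrt(259399)/37057 ≈ 68.72*I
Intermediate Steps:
a(s, h) = (-3 + s)**2
T = I*sqrt(259399) (T = sqrt(-259399) = I*sqrt(259399) ≈ 509.31*I)
(a(-47, 46)*(-14))/T = ((-3 - 47)**2*(-14))/((I*sqrt(259399))) = ((-50)**2*(-14))*(-I*sqrt(259399)/259399) = (2500*(-14))*(-I*sqrt(259399)/259399) = -(-5000)*I*sqrt(259399)/37057 = 5000*I*sqrt(259399)/37057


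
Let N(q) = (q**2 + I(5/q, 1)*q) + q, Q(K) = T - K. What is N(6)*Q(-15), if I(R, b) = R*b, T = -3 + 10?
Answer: 1034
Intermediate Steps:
T = 7
Q(K) = 7 - K
N(q) = 5 + q + q**2 (N(q) = (q**2 + ((5/q)*1)*q) + q = (q**2 + (5/q)*q) + q = (q**2 + 5) + q = (5 + q**2) + q = 5 + q + q**2)
N(6)*Q(-15) = (5 + 6*(1 + 6))*(7 - 1*(-15)) = (5 + 6*7)*(7 + 15) = (5 + 42)*22 = 47*22 = 1034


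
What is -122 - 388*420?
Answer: -163082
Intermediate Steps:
-122 - 388*420 = -122 - 162960 = -163082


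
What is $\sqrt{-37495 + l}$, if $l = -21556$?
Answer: $i \sqrt{59051} \approx 243.0 i$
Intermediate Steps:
$\sqrt{-37495 + l} = \sqrt{-37495 - 21556} = \sqrt{-59051} = i \sqrt{59051}$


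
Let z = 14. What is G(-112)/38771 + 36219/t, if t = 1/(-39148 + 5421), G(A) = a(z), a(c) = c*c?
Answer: -47361033476027/38771 ≈ -1.2216e+9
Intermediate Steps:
a(c) = c²
G(A) = 196 (G(A) = 14² = 196)
t = -1/33727 (t = 1/(-33727) = -1/33727 ≈ -2.9650e-5)
G(-112)/38771 + 36219/t = 196/38771 + 36219/(-1/33727) = 196*(1/38771) + 36219*(-33727) = 196/38771 - 1221558213 = -47361033476027/38771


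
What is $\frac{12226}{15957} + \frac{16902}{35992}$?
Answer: $\frac{354871703}{287162172} \approx 1.2358$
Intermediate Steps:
$\frac{12226}{15957} + \frac{16902}{35992} = 12226 \cdot \frac{1}{15957} + 16902 \cdot \frac{1}{35992} = \frac{12226}{15957} + \frac{8451}{17996} = \frac{354871703}{287162172}$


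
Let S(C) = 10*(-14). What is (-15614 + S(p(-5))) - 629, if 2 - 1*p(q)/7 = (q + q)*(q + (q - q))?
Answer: -16383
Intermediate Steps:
p(q) = 14 - 14*q² (p(q) = 14 - 7*(q + q)*(q + (q - q)) = 14 - 7*2*q*(q + 0) = 14 - 7*2*q*q = 14 - 14*q²)
S(C) = -140
(-15614 + S(p(-5))) - 629 = (-15614 - 140) - 629 = -15754 - 629 = -16383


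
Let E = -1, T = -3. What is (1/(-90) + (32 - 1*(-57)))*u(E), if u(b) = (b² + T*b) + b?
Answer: 8009/30 ≈ 266.97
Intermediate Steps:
u(b) = b² - 2*b (u(b) = (b² - 3*b) + b = b² - 2*b)
(1/(-90) + (32 - 1*(-57)))*u(E) = (1/(-90) + (32 - 1*(-57)))*(-(-2 - 1)) = (-1/90 + (32 + 57))*(-1*(-3)) = (-1/90 + 89)*3 = (8009/90)*3 = 8009/30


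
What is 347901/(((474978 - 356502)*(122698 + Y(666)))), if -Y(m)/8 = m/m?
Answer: 115967/4845273480 ≈ 2.3934e-5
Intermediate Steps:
Y(m) = -8 (Y(m) = -8*m/m = -8*1 = -8)
347901/(((474978 - 356502)*(122698 + Y(666)))) = 347901/(((474978 - 356502)*(122698 - 8))) = 347901/((118476*122690)) = 347901/14535820440 = 347901*(1/14535820440) = 115967/4845273480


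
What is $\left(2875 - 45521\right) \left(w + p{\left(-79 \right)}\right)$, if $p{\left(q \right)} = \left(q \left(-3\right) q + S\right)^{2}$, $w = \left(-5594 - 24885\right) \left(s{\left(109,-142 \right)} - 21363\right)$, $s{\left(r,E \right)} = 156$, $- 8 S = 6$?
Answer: $- \frac{340126402858779}{8} \approx -4.2516 \cdot 10^{13}$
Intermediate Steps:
$S = - \frac{3}{4}$ ($S = \left(- \frac{1}{8}\right) 6 = - \frac{3}{4} \approx -0.75$)
$w = 646368153$ ($w = \left(-5594 - 24885\right) \left(156 - 21363\right) = \left(-30479\right) \left(-21207\right) = 646368153$)
$p{\left(q \right)} = \left(- \frac{3}{4} - 3 q^{2}\right)^{2}$ ($p{\left(q \right)} = \left(q \left(-3\right) q - \frac{3}{4}\right)^{2} = \left(- 3 q q - \frac{3}{4}\right)^{2} = \left(- 3 q^{2} - \frac{3}{4}\right)^{2} = \left(- \frac{3}{4} - 3 q^{2}\right)^{2}$)
$\left(2875 - 45521\right) \left(w + p{\left(-79 \right)}\right) = \left(2875 - 45521\right) \left(646368153 + \frac{9 \left(1 + 4 \left(-79\right)^{2}\right)^{2}}{16}\right) = - 42646 \left(646368153 + \frac{9 \left(1 + 4 \cdot 6241\right)^{2}}{16}\right) = - 42646 \left(646368153 + \frac{9 \left(1 + 24964\right)^{2}}{16}\right) = - 42646 \left(646368153 + \frac{9 \cdot 24965^{2}}{16}\right) = - 42646 \left(646368153 + \frac{9}{16} \cdot 623251225\right) = - 42646 \left(646368153 + \frac{5609261025}{16}\right) = \left(-42646\right) \frac{15951151473}{16} = - \frac{340126402858779}{8}$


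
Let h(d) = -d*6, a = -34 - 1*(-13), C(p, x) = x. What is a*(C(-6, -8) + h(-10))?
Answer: -1092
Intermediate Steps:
a = -21 (a = -34 + 13 = -21)
h(d) = -6*d
a*(C(-6, -8) + h(-10)) = -21*(-8 - 6*(-10)) = -21*(-8 + 60) = -21*52 = -1092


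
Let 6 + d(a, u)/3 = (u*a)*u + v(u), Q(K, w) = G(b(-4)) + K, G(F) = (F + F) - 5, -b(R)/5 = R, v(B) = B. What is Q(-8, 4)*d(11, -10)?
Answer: 87804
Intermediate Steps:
b(R) = -5*R
G(F) = -5 + 2*F (G(F) = 2*F - 5 = -5 + 2*F)
Q(K, w) = 35 + K (Q(K, w) = (-5 + 2*(-5*(-4))) + K = (-5 + 2*20) + K = (-5 + 40) + K = 35 + K)
d(a, u) = -18 + 3*u + 3*a*u² (d(a, u) = -18 + 3*((u*a)*u + u) = -18 + 3*((a*u)*u + u) = -18 + 3*(a*u² + u) = -18 + 3*(u + a*u²) = -18 + (3*u + 3*a*u²) = -18 + 3*u + 3*a*u²)
Q(-8, 4)*d(11, -10) = (35 - 8)*(-18 + 3*(-10) + 3*11*(-10)²) = 27*(-18 - 30 + 3*11*100) = 27*(-18 - 30 + 3300) = 27*3252 = 87804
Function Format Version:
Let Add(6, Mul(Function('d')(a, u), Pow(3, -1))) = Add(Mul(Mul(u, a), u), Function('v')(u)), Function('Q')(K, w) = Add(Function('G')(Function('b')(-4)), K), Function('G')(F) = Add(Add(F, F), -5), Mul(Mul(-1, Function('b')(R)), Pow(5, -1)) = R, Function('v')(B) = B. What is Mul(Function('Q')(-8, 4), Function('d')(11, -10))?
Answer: 87804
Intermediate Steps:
Function('b')(R) = Mul(-5, R)
Function('G')(F) = Add(-5, Mul(2, F)) (Function('G')(F) = Add(Mul(2, F), -5) = Add(-5, Mul(2, F)))
Function('Q')(K, w) = Add(35, K) (Function('Q')(K, w) = Add(Add(-5, Mul(2, Mul(-5, -4))), K) = Add(Add(-5, Mul(2, 20)), K) = Add(Add(-5, 40), K) = Add(35, K))
Function('d')(a, u) = Add(-18, Mul(3, u), Mul(3, a, Pow(u, 2))) (Function('d')(a, u) = Add(-18, Mul(3, Add(Mul(Mul(u, a), u), u))) = Add(-18, Mul(3, Add(Mul(Mul(a, u), u), u))) = Add(-18, Mul(3, Add(Mul(a, Pow(u, 2)), u))) = Add(-18, Mul(3, Add(u, Mul(a, Pow(u, 2))))) = Add(-18, Add(Mul(3, u), Mul(3, a, Pow(u, 2)))) = Add(-18, Mul(3, u), Mul(3, a, Pow(u, 2))))
Mul(Function('Q')(-8, 4), Function('d')(11, -10)) = Mul(Add(35, -8), Add(-18, Mul(3, -10), Mul(3, 11, Pow(-10, 2)))) = Mul(27, Add(-18, -30, Mul(3, 11, 100))) = Mul(27, Add(-18, -30, 3300)) = Mul(27, 3252) = 87804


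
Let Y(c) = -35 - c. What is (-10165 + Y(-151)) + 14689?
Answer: 4640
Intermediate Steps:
(-10165 + Y(-151)) + 14689 = (-10165 + (-35 - 1*(-151))) + 14689 = (-10165 + (-35 + 151)) + 14689 = (-10165 + 116) + 14689 = -10049 + 14689 = 4640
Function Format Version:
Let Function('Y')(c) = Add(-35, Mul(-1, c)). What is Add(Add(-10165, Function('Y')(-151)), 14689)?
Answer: 4640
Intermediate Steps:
Add(Add(-10165, Function('Y')(-151)), 14689) = Add(Add(-10165, Add(-35, Mul(-1, -151))), 14689) = Add(Add(-10165, Add(-35, 151)), 14689) = Add(Add(-10165, 116), 14689) = Add(-10049, 14689) = 4640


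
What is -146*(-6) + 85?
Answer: 961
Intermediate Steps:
-146*(-6) + 85 = 876 + 85 = 961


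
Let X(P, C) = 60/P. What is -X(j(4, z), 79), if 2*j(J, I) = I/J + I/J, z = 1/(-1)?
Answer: 240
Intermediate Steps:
z = -1
j(J, I) = I/J (j(J, I) = (I/J + I/J)/2 = (2*I/J)/2 = I/J)
-X(j(4, z), 79) = -60/((-1/4)) = -60/((-1*¼)) = -60/(-¼) = -60*(-4) = -1*(-240) = 240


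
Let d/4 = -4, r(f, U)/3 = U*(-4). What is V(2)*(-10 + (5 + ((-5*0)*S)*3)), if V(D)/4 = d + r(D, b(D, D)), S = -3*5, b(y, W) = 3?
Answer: 1040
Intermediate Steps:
r(f, U) = -12*U (r(f, U) = 3*(U*(-4)) = 3*(-4*U) = -12*U)
d = -16 (d = 4*(-4) = -16)
S = -15
V(D) = -208 (V(D) = 4*(-16 - 12*3) = 4*(-16 - 36) = 4*(-52) = -208)
V(2)*(-10 + (5 + ((-5*0)*S)*3)) = -208*(-10 + (5 + (-5*0*(-15))*3)) = -208*(-10 + (5 + (0*(-15))*3)) = -208*(-10 + (5 + 0*3)) = -208*(-10 + (5 + 0)) = -208*(-10 + 5) = -208*(-5) = 1040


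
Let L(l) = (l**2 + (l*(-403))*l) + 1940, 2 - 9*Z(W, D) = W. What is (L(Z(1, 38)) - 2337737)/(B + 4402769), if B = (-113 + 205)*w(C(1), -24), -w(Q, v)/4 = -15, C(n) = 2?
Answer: -63066653/119023803 ≈ -0.52987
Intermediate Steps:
Z(W, D) = 2/9 - W/9
w(Q, v) = 60 (w(Q, v) = -4*(-15) = 60)
L(l) = 1940 - 402*l**2 (L(l) = (l**2 + (-403*l)*l) + 1940 = (l**2 - 403*l**2) + 1940 = -402*l**2 + 1940 = 1940 - 402*l**2)
B = 5520 (B = (-113 + 205)*60 = 92*60 = 5520)
(L(Z(1, 38)) - 2337737)/(B + 4402769) = ((1940 - 402*(2/9 - 1/9*1)**2) - 2337737)/(5520 + 4402769) = ((1940 - 402*(2/9 - 1/9)**2) - 2337737)/4408289 = ((1940 - 402*(1/9)**2) - 2337737)*(1/4408289) = ((1940 - 402*1/81) - 2337737)*(1/4408289) = ((1940 - 134/27) - 2337737)*(1/4408289) = (52246/27 - 2337737)*(1/4408289) = -63066653/27*1/4408289 = -63066653/119023803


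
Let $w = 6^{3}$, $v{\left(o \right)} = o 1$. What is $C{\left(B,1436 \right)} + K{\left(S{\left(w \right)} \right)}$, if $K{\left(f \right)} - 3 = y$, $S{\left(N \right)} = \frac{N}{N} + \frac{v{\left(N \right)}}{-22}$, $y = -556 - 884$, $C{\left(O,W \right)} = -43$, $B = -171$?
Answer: $-1480$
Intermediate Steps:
$v{\left(o \right)} = o$
$w = 216$
$y = -1440$ ($y = -556 - 884 = -1440$)
$S{\left(N \right)} = 1 - \frac{N}{22}$ ($S{\left(N \right)} = \frac{N}{N} + \frac{N}{-22} = 1 + N \left(- \frac{1}{22}\right) = 1 - \frac{N}{22}$)
$K{\left(f \right)} = -1437$ ($K{\left(f \right)} = 3 - 1440 = -1437$)
$C{\left(B,1436 \right)} + K{\left(S{\left(w \right)} \right)} = -43 - 1437 = -1480$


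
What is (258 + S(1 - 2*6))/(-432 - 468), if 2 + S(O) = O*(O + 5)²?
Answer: 7/45 ≈ 0.15556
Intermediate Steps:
S(O) = -2 + O*(5 + O)² (S(O) = -2 + O*(O + 5)² = -2 + O*(5 + O)²)
(258 + S(1 - 2*6))/(-432 - 468) = (258 + (-2 + (1 - 2*6)*(5 + (1 - 2*6))²))/(-432 - 468) = (258 + (-2 + (1 - 12)*(5 + (1 - 12))²))/(-900) = (258 + (-2 - 11*(5 - 11)²))*(-1/900) = (258 + (-2 - 11*(-6)²))*(-1/900) = (258 + (-2 - 11*36))*(-1/900) = (258 + (-2 - 396))*(-1/900) = (258 - 398)*(-1/900) = -140*(-1/900) = 7/45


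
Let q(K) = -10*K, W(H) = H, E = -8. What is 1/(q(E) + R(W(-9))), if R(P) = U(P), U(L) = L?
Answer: 1/71 ≈ 0.014085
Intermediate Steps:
R(P) = P
1/(q(E) + R(W(-9))) = 1/(-10*(-8) - 9) = 1/(80 - 9) = 1/71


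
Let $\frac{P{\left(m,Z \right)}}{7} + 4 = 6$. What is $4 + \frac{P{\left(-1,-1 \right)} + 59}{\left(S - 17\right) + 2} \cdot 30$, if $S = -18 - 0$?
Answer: $- \frac{686}{11} \approx -62.364$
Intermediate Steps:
$P{\left(m,Z \right)} = 14$ ($P{\left(m,Z \right)} = -28 + 7 \cdot 6 = -28 + 42 = 14$)
$S = -18$ ($S = -18 + 0 = -18$)
$4 + \frac{P{\left(-1,-1 \right)} + 59}{\left(S - 17\right) + 2} \cdot 30 = 4 + \frac{14 + 59}{\left(-18 - 17\right) + 2} \cdot 30 = 4 + \frac{73}{\left(-18 - 17\right) + 2} \cdot 30 = 4 + \frac{73}{-35 + 2} \cdot 30 = 4 + \frac{73}{-33} \cdot 30 = 4 + 73 \left(- \frac{1}{33}\right) 30 = 4 - \frac{730}{11} = - \frac{686}{11}$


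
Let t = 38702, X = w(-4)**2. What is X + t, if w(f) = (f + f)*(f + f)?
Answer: 42798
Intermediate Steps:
w(f) = 4*f**2 (w(f) = (2*f)*(2*f) = 4*f**2)
X = 4096 (X = (4*(-4)**2)**2 = (4*16)**2 = 64**2 = 4096)
X + t = 4096 + 38702 = 42798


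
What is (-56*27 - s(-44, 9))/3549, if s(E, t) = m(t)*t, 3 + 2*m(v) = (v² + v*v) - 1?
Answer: -57/91 ≈ -0.62637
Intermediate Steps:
m(v) = -2 + v² (m(v) = -3/2 + ((v² + v*v) - 1)/2 = -3/2 + ((v² + v²) - 1)/2 = -3/2 + (2*v² - 1)/2 = -3/2 + (-1 + 2*v²)/2 = -3/2 + (-½ + v²) = -2 + v²)
s(E, t) = t*(-2 + t²) (s(E, t) = (-2 + t²)*t = t*(-2 + t²))
(-56*27 - s(-44, 9))/3549 = (-56*27 - 9*(-2 + 9²))/3549 = (-1512 - 9*(-2 + 81))*(1/3549) = (-1512 - 9*79)*(1/3549) = (-1512 - 1*711)*(1/3549) = (-1512 - 711)*(1/3549) = -2223*1/3549 = -57/91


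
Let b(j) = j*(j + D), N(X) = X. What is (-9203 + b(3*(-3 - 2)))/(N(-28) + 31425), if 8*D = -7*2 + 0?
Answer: -35807/125588 ≈ -0.28511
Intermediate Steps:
D = -7/4 (D = (-7*2 + 0)/8 = (-14 + 0)/8 = (⅛)*(-14) = -7/4 ≈ -1.7500)
b(j) = j*(-7/4 + j) (b(j) = j*(j - 7/4) = j*(-7/4 + j))
(-9203 + b(3*(-3 - 2)))/(N(-28) + 31425) = (-9203 + (3*(-3 - 2))*(-7 + 4*(3*(-3 - 2)))/4)/(-28 + 31425) = (-9203 + (3*(-5))*(-7 + 4*(3*(-5)))/4)/31397 = (-9203 + (¼)*(-15)*(-7 + 4*(-15)))*(1/31397) = (-9203 + (¼)*(-15)*(-7 - 60))*(1/31397) = (-9203 + (¼)*(-15)*(-67))*(1/31397) = (-9203 + 1005/4)*(1/31397) = -35807/4*1/31397 = -35807/125588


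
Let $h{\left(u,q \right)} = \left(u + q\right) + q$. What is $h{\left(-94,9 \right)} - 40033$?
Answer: $-40109$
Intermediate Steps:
$h{\left(u,q \right)} = u + 2 q$ ($h{\left(u,q \right)} = \left(q + u\right) + q = u + 2 q$)
$h{\left(-94,9 \right)} - 40033 = \left(-94 + 2 \cdot 9\right) - 40033 = \left(-94 + 18\right) - 40033 = -76 - 40033 = -40109$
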